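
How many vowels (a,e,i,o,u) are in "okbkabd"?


Input: okbkabd
Checking each character:
  'o' at position 0: vowel (running total: 1)
  'k' at position 1: consonant
  'b' at position 2: consonant
  'k' at position 3: consonant
  'a' at position 4: vowel (running total: 2)
  'b' at position 5: consonant
  'd' at position 6: consonant
Total vowels: 2

2


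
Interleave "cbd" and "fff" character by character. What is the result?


Interleaving "cbd" and "fff":
  Position 0: 'c' from first, 'f' from second => "cf"
  Position 1: 'b' from first, 'f' from second => "bf"
  Position 2: 'd' from first, 'f' from second => "df"
Result: cfbfdf

cfbfdf


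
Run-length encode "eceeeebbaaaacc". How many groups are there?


Input: eceeeebbaaaacc
Scanning for consecutive runs:
  Group 1: 'e' x 1 (positions 0-0)
  Group 2: 'c' x 1 (positions 1-1)
  Group 3: 'e' x 4 (positions 2-5)
  Group 4: 'b' x 2 (positions 6-7)
  Group 5: 'a' x 4 (positions 8-11)
  Group 6: 'c' x 2 (positions 12-13)
Total groups: 6

6


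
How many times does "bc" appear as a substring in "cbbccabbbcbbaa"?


Searching for "bc" in "cbbccabbbcbbaa"
Scanning each position:
  Position 0: "cb" => no
  Position 1: "bb" => no
  Position 2: "bc" => MATCH
  Position 3: "cc" => no
  Position 4: "ca" => no
  Position 5: "ab" => no
  Position 6: "bb" => no
  Position 7: "bb" => no
  Position 8: "bc" => MATCH
  Position 9: "cb" => no
  Position 10: "bb" => no
  Position 11: "ba" => no
  Position 12: "aa" => no
Total occurrences: 2

2


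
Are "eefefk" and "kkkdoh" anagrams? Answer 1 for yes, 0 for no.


Strings: "eefefk", "kkkdoh"
Sorted first:  eeeffk
Sorted second: dhkkko
Differ at position 0: 'e' vs 'd' => not anagrams

0


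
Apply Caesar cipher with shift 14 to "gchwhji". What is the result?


Caesar cipher: shift "gchwhji" by 14
  'g' (pos 6) + 14 = pos 20 = 'u'
  'c' (pos 2) + 14 = pos 16 = 'q'
  'h' (pos 7) + 14 = pos 21 = 'v'
  'w' (pos 22) + 14 = pos 10 = 'k'
  'h' (pos 7) + 14 = pos 21 = 'v'
  'j' (pos 9) + 14 = pos 23 = 'x'
  'i' (pos 8) + 14 = pos 22 = 'w'
Result: uqvkvxw

uqvkvxw


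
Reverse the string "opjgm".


Input: opjgm
Reading characters right to left:
  Position 4: 'm'
  Position 3: 'g'
  Position 2: 'j'
  Position 1: 'p'
  Position 0: 'o'
Reversed: mgjpo

mgjpo


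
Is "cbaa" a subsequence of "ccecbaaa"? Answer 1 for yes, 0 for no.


Check if "cbaa" is a subsequence of "ccecbaaa"
Greedy scan:
  Position 0 ('c'): matches sub[0] = 'c'
  Position 1 ('c'): no match needed
  Position 2 ('e'): no match needed
  Position 3 ('c'): no match needed
  Position 4 ('b'): matches sub[1] = 'b'
  Position 5 ('a'): matches sub[2] = 'a'
  Position 6 ('a'): matches sub[3] = 'a'
  Position 7 ('a'): no match needed
All 4 characters matched => is a subsequence

1


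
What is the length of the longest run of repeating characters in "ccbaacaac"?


Input: "ccbaacaac"
Scanning for longest run:
  Position 1 ('c'): continues run of 'c', length=2
  Position 2 ('b'): new char, reset run to 1
  Position 3 ('a'): new char, reset run to 1
  Position 4 ('a'): continues run of 'a', length=2
  Position 5 ('c'): new char, reset run to 1
  Position 6 ('a'): new char, reset run to 1
  Position 7 ('a'): continues run of 'a', length=2
  Position 8 ('c'): new char, reset run to 1
Longest run: 'c' with length 2

2


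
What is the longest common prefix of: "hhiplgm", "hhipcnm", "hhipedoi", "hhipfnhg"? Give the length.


Words: hhiplgm, hhipcnm, hhipedoi, hhipfnhg
  Position 0: all 'h' => match
  Position 1: all 'h' => match
  Position 2: all 'i' => match
  Position 3: all 'p' => match
  Position 4: ('l', 'c', 'e', 'f') => mismatch, stop
LCP = "hhip" (length 4)

4


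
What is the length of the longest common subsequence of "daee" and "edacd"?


LCS of "daee" and "edacd"
DP table:
           e    d    a    c    d
      0    0    0    0    0    0
  d   0    0    1    1    1    1
  a   0    0    1    2    2    2
  e   0    1    1    2    2    2
  e   0    1    1    2    2    2
LCS length = dp[4][5] = 2

2


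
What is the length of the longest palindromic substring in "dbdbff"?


Input: "dbdbff"
Checking substrings for palindromes:
  [0:3] "dbd" (len 3) => palindrome
  [1:4] "bdb" (len 3) => palindrome
  [4:6] "ff" (len 2) => palindrome
Longest palindromic substring: "dbd" with length 3

3


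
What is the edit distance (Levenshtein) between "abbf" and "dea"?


Computing edit distance: "abbf" -> "dea"
DP table:
           d    e    a
      0    1    2    3
  a   1    1    2    2
  b   2    2    2    3
  b   3    3    3    3
  f   4    4    4    4
Edit distance = dp[4][3] = 4

4


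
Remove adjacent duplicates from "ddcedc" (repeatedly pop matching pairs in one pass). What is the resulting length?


Input: ddcedc
Stack-based adjacent duplicate removal:
  Read 'd': push. Stack: d
  Read 'd': matches stack top 'd' => pop. Stack: (empty)
  Read 'c': push. Stack: c
  Read 'e': push. Stack: ce
  Read 'd': push. Stack: ced
  Read 'c': push. Stack: cedc
Final stack: "cedc" (length 4)

4


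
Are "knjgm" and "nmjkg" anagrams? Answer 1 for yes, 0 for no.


Strings: "knjgm", "nmjkg"
Sorted first:  gjkmn
Sorted second: gjkmn
Sorted forms match => anagrams

1


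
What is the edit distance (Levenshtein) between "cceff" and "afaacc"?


Computing edit distance: "cceff" -> "afaacc"
DP table:
           a    f    a    a    c    c
      0    1    2    3    4    5    6
  c   1    1    2    3    4    4    5
  c   2    2    2    3    4    4    4
  e   3    3    3    3    4    5    5
  f   4    4    3    4    4    5    6
  f   5    5    4    4    5    5    6
Edit distance = dp[5][6] = 6

6


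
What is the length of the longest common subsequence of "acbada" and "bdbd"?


LCS of "acbada" and "bdbd"
DP table:
           b    d    b    d
      0    0    0    0    0
  a   0    0    0    0    0
  c   0    0    0    0    0
  b   0    1    1    1    1
  a   0    1    1    1    1
  d   0    1    2    2    2
  a   0    1    2    2    2
LCS length = dp[6][4] = 2

2


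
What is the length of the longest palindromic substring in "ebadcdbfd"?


Input: "ebadcdbfd"
Checking substrings for palindromes:
  [3:6] "dcd" (len 3) => palindrome
Longest palindromic substring: "dcd" with length 3

3


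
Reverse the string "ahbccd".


Input: ahbccd
Reading characters right to left:
  Position 5: 'd'
  Position 4: 'c'
  Position 3: 'c'
  Position 2: 'b'
  Position 1: 'h'
  Position 0: 'a'
Reversed: dccbha

dccbha


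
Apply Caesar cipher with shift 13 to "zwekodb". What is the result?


Caesar cipher: shift "zwekodb" by 13
  'z' (pos 25) + 13 = pos 12 = 'm'
  'w' (pos 22) + 13 = pos 9 = 'j'
  'e' (pos 4) + 13 = pos 17 = 'r'
  'k' (pos 10) + 13 = pos 23 = 'x'
  'o' (pos 14) + 13 = pos 1 = 'b'
  'd' (pos 3) + 13 = pos 16 = 'q'
  'b' (pos 1) + 13 = pos 14 = 'o'
Result: mjrxbqo

mjrxbqo


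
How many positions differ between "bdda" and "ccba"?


Comparing "bdda" and "ccba" position by position:
  Position 0: 'b' vs 'c' => DIFFER
  Position 1: 'd' vs 'c' => DIFFER
  Position 2: 'd' vs 'b' => DIFFER
  Position 3: 'a' vs 'a' => same
Positions that differ: 3

3


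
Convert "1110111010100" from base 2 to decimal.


Input: "1110111010100" in base 2
Positional expansion:
  Digit '1' (value 1) x 2^12 = 4096
  Digit '1' (value 1) x 2^11 = 2048
  Digit '1' (value 1) x 2^10 = 1024
  Digit '0' (value 0) x 2^9 = 0
  Digit '1' (value 1) x 2^8 = 256
  Digit '1' (value 1) x 2^7 = 128
  Digit '1' (value 1) x 2^6 = 64
  Digit '0' (value 0) x 2^5 = 0
  Digit '1' (value 1) x 2^4 = 16
  Digit '0' (value 0) x 2^3 = 0
  Digit '1' (value 1) x 2^2 = 4
  Digit '0' (value 0) x 2^1 = 0
  Digit '0' (value 0) x 2^0 = 0
Sum = 7636

7636


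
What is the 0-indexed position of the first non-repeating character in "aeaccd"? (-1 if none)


Input: aeaccd
Character frequencies:
  'a': 2
  'c': 2
  'd': 1
  'e': 1
Scanning left to right for freq == 1:
  Position 0 ('a'): freq=2, skip
  Position 1 ('e'): unique! => answer = 1

1


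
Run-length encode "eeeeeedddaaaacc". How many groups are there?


Input: eeeeeedddaaaacc
Scanning for consecutive runs:
  Group 1: 'e' x 6 (positions 0-5)
  Group 2: 'd' x 3 (positions 6-8)
  Group 3: 'a' x 4 (positions 9-12)
  Group 4: 'c' x 2 (positions 13-14)
Total groups: 4

4


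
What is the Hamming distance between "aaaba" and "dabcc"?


Comparing "aaaba" and "dabcc" position by position:
  Position 0: 'a' vs 'd' => differ
  Position 1: 'a' vs 'a' => same
  Position 2: 'a' vs 'b' => differ
  Position 3: 'b' vs 'c' => differ
  Position 4: 'a' vs 'c' => differ
Total differences (Hamming distance): 4

4


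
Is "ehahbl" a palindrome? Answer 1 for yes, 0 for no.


Input: ehahbl
Reversed: lbhahe
  Compare pos 0 ('e') with pos 5 ('l'): MISMATCH
  Compare pos 1 ('h') with pos 4 ('b'): MISMATCH
  Compare pos 2 ('a') with pos 3 ('h'): MISMATCH
Result: not a palindrome

0


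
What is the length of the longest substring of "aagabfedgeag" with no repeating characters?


Input: "aagabfedgeag"
Sliding window (track last position of each char):
  Position 0 ('a'): window [0,0] length 1 -- new best
  Position 1 ('a'): repeat (last at 0), move window start to 1
  Position 1 ('a'): window [1,1] length 1
  Position 2 ('g'): window [1,2] length 2 -- new best
  Position 3 ('a'): repeat (last at 1), move window start to 2
  Position 3 ('a'): window [2,3] length 2
  Position 4 ('b'): window [2,4] length 3 -- new best
  Position 5 ('f'): window [2,5] length 4 -- new best
  Position 6 ('e'): window [2,6] length 5 -- new best
  Position 7 ('d'): window [2,7] length 6 -- new best
  Position 8 ('g'): repeat (last at 2), move window start to 3
  Position 8 ('g'): window [3,8] length 6
  Position 9 ('e'): repeat (last at 6), move window start to 7
  Position 9 ('e'): window [7,9] length 3
  Position 10 ('a'): window [7,10] length 4
  Position 11 ('g'): repeat (last at 8), move window start to 9
  Position 11 ('g'): window [9,11] length 3
Longest substring with no repeats: "gabfed" with length 6

6


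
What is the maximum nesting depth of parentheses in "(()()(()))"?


Input: "(()()(()))"
Tracking depth:
  Position 0 '(': depth becomes 1
  Position 1 '(': depth becomes 2
  Position 2 ')': depth becomes 1
  Position 3 '(': depth becomes 2
  Position 4 ')': depth becomes 1
  Position 5 '(': depth becomes 2
  Position 6 '(': depth becomes 3
  Position 7 ')': depth becomes 2
  Position 8 ')': depth becomes 1
  Position 9 ')': depth becomes 0
Maximum depth reached: 3

3


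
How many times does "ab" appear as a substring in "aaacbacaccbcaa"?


Searching for "ab" in "aaacbacaccbcaa"
Scanning each position:
  Position 0: "aa" => no
  Position 1: "aa" => no
  Position 2: "ac" => no
  Position 3: "cb" => no
  Position 4: "ba" => no
  Position 5: "ac" => no
  Position 6: "ca" => no
  Position 7: "ac" => no
  Position 8: "cc" => no
  Position 9: "cb" => no
  Position 10: "bc" => no
  Position 11: "ca" => no
  Position 12: "aa" => no
Total occurrences: 0

0


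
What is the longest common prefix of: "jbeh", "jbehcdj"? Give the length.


Words: jbeh, jbehcdj
  Position 0: all 'j' => match
  Position 1: all 'b' => match
  Position 2: all 'e' => match
  Position 3: all 'h' => match
LCP = "jbeh" (length 4)

4


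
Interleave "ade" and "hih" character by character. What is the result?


Interleaving "ade" and "hih":
  Position 0: 'a' from first, 'h' from second => "ah"
  Position 1: 'd' from first, 'i' from second => "di"
  Position 2: 'e' from first, 'h' from second => "eh"
Result: ahdieh

ahdieh


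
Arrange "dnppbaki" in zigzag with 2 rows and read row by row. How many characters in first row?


Zigzag "dnppbaki" into 2 rows:
Placing characters:
  'd' => row 0
  'n' => row 1
  'p' => row 0
  'p' => row 1
  'b' => row 0
  'a' => row 1
  'k' => row 0
  'i' => row 1
Rows:
  Row 0: "dpbk"
  Row 1: "npai"
First row length: 4

4


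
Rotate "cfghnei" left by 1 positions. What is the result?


Input: "cfghnei", rotate left by 1
First 1 characters: "c"
Remaining characters: "fghnei"
Concatenate remaining + first: "fghnei" + "c" = "fghneic"

fghneic


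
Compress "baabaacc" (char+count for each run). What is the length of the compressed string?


Input: baabaacc
Runs:
  'b' x 1 => "b1"
  'a' x 2 => "a2"
  'b' x 1 => "b1"
  'a' x 2 => "a2"
  'c' x 2 => "c2"
Compressed: "b1a2b1a2c2"
Compressed length: 10

10


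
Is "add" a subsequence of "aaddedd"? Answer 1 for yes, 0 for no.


Check if "add" is a subsequence of "aaddedd"
Greedy scan:
  Position 0 ('a'): matches sub[0] = 'a'
  Position 1 ('a'): no match needed
  Position 2 ('d'): matches sub[1] = 'd'
  Position 3 ('d'): matches sub[2] = 'd'
  Position 4 ('e'): no match needed
  Position 5 ('d'): no match needed
  Position 6 ('d'): no match needed
All 3 characters matched => is a subsequence

1


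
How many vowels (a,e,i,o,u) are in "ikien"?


Input: ikien
Checking each character:
  'i' at position 0: vowel (running total: 1)
  'k' at position 1: consonant
  'i' at position 2: vowel (running total: 2)
  'e' at position 3: vowel (running total: 3)
  'n' at position 4: consonant
Total vowels: 3

3


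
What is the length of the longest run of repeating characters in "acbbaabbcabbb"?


Input: "acbbaabbcabbb"
Scanning for longest run:
  Position 1 ('c'): new char, reset run to 1
  Position 2 ('b'): new char, reset run to 1
  Position 3 ('b'): continues run of 'b', length=2
  Position 4 ('a'): new char, reset run to 1
  Position 5 ('a'): continues run of 'a', length=2
  Position 6 ('b'): new char, reset run to 1
  Position 7 ('b'): continues run of 'b', length=2
  Position 8 ('c'): new char, reset run to 1
  Position 9 ('a'): new char, reset run to 1
  Position 10 ('b'): new char, reset run to 1
  Position 11 ('b'): continues run of 'b', length=2
  Position 12 ('b'): continues run of 'b', length=3
Longest run: 'b' with length 3

3


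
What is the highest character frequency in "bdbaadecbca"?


Input: bdbaadecbca
Character counts:
  'a': 3
  'b': 3
  'c': 2
  'd': 2
  'e': 1
Maximum frequency: 3

3


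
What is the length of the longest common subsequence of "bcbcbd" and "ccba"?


LCS of "bcbcbd" and "ccba"
DP table:
           c    c    b    a
      0    0    0    0    0
  b   0    0    0    1    1
  c   0    1    1    1    1
  b   0    1    1    2    2
  c   0    1    2    2    2
  b   0    1    2    3    3
  d   0    1    2    3    3
LCS length = dp[6][4] = 3

3


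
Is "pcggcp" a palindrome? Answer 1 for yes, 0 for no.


Input: pcggcp
Reversed: pcggcp
  Compare pos 0 ('p') with pos 5 ('p'): match
  Compare pos 1 ('c') with pos 4 ('c'): match
  Compare pos 2 ('g') with pos 3 ('g'): match
Result: palindrome

1


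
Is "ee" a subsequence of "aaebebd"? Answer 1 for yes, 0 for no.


Check if "ee" is a subsequence of "aaebebd"
Greedy scan:
  Position 0 ('a'): no match needed
  Position 1 ('a'): no match needed
  Position 2 ('e'): matches sub[0] = 'e'
  Position 3 ('b'): no match needed
  Position 4 ('e'): matches sub[1] = 'e'
  Position 5 ('b'): no match needed
  Position 6 ('d'): no match needed
All 2 characters matched => is a subsequence

1


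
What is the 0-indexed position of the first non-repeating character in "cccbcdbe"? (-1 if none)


Input: cccbcdbe
Character frequencies:
  'b': 2
  'c': 4
  'd': 1
  'e': 1
Scanning left to right for freq == 1:
  Position 0 ('c'): freq=4, skip
  Position 1 ('c'): freq=4, skip
  Position 2 ('c'): freq=4, skip
  Position 3 ('b'): freq=2, skip
  Position 4 ('c'): freq=4, skip
  Position 5 ('d'): unique! => answer = 5

5


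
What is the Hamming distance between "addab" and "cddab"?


Comparing "addab" and "cddab" position by position:
  Position 0: 'a' vs 'c' => differ
  Position 1: 'd' vs 'd' => same
  Position 2: 'd' vs 'd' => same
  Position 3: 'a' vs 'a' => same
  Position 4: 'b' vs 'b' => same
Total differences (Hamming distance): 1

1


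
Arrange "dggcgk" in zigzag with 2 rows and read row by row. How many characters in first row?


Zigzag "dggcgk" into 2 rows:
Placing characters:
  'd' => row 0
  'g' => row 1
  'g' => row 0
  'c' => row 1
  'g' => row 0
  'k' => row 1
Rows:
  Row 0: "dgg"
  Row 1: "gck"
First row length: 3

3


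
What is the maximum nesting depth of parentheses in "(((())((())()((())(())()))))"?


Input: "(((())((())()((())(())()))))"
Tracking depth:
  Position 0 '(': depth becomes 1
  Position 1 '(': depth becomes 2
  Position 2 '(': depth becomes 3
  Position 3 '(': depth becomes 4
  Position 4 ')': depth becomes 3
  Position 5 ')': depth becomes 2
  Position 6 '(': depth becomes 3
  Position 7 '(': depth becomes 4
  Position 8 '(': depth becomes 5
  Position 9 ')': depth becomes 4
  Position 10 ')': depth becomes 3
  Position 11 '(': depth becomes 4
  Position 12 ')': depth becomes 3
  Position 13 '(': depth becomes 4
  Position 14 '(': depth becomes 5
  Position 15 '(': depth becomes 6
  Position 16 ')': depth becomes 5
  Position 17 ')': depth becomes 4
  Position 18 '(': depth becomes 5
  Position 19 '(': depth becomes 6
  Position 20 ')': depth becomes 5
  Position 21 ')': depth becomes 4
  Position 22 '(': depth becomes 5
  Position 23 ')': depth becomes 4
  Position 24 ')': depth becomes 3
  Position 25 ')': depth becomes 2
  Position 26 ')': depth becomes 1
  Position 27 ')': depth becomes 0
Maximum depth reached: 6

6


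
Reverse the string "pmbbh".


Input: pmbbh
Reading characters right to left:
  Position 4: 'h'
  Position 3: 'b'
  Position 2: 'b'
  Position 1: 'm'
  Position 0: 'p'
Reversed: hbbmp

hbbmp


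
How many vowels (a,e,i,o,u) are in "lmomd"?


Input: lmomd
Checking each character:
  'l' at position 0: consonant
  'm' at position 1: consonant
  'o' at position 2: vowel (running total: 1)
  'm' at position 3: consonant
  'd' at position 4: consonant
Total vowels: 1

1


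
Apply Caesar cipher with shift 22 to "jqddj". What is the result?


Caesar cipher: shift "jqddj" by 22
  'j' (pos 9) + 22 = pos 5 = 'f'
  'q' (pos 16) + 22 = pos 12 = 'm'
  'd' (pos 3) + 22 = pos 25 = 'z'
  'd' (pos 3) + 22 = pos 25 = 'z'
  'j' (pos 9) + 22 = pos 5 = 'f'
Result: fmzzf

fmzzf


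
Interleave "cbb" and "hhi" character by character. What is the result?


Interleaving "cbb" and "hhi":
  Position 0: 'c' from first, 'h' from second => "ch"
  Position 1: 'b' from first, 'h' from second => "bh"
  Position 2: 'b' from first, 'i' from second => "bi"
Result: chbhbi

chbhbi


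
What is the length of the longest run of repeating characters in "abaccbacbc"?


Input: "abaccbacbc"
Scanning for longest run:
  Position 1 ('b'): new char, reset run to 1
  Position 2 ('a'): new char, reset run to 1
  Position 3 ('c'): new char, reset run to 1
  Position 4 ('c'): continues run of 'c', length=2
  Position 5 ('b'): new char, reset run to 1
  Position 6 ('a'): new char, reset run to 1
  Position 7 ('c'): new char, reset run to 1
  Position 8 ('b'): new char, reset run to 1
  Position 9 ('c'): new char, reset run to 1
Longest run: 'c' with length 2

2


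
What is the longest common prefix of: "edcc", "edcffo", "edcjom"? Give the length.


Words: edcc, edcffo, edcjom
  Position 0: all 'e' => match
  Position 1: all 'd' => match
  Position 2: all 'c' => match
  Position 3: ('c', 'f', 'j') => mismatch, stop
LCP = "edc" (length 3)

3


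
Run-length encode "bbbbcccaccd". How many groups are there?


Input: bbbbcccaccd
Scanning for consecutive runs:
  Group 1: 'b' x 4 (positions 0-3)
  Group 2: 'c' x 3 (positions 4-6)
  Group 3: 'a' x 1 (positions 7-7)
  Group 4: 'c' x 2 (positions 8-9)
  Group 5: 'd' x 1 (positions 10-10)
Total groups: 5

5


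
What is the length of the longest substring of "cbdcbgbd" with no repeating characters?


Input: "cbdcbgbd"
Sliding window (track last position of each char):
  Position 0 ('c'): window [0,0] length 1 -- new best
  Position 1 ('b'): window [0,1] length 2 -- new best
  Position 2 ('d'): window [0,2] length 3 -- new best
  Position 3 ('c'): repeat (last at 0), move window start to 1
  Position 3 ('c'): window [1,3] length 3
  Position 4 ('b'): repeat (last at 1), move window start to 2
  Position 4 ('b'): window [2,4] length 3
  Position 5 ('g'): window [2,5] length 4 -- new best
  Position 6 ('b'): repeat (last at 4), move window start to 5
  Position 6 ('b'): window [5,6] length 2
  Position 7 ('d'): window [5,7] length 3
Longest substring with no repeats: "dcbg" with length 4

4


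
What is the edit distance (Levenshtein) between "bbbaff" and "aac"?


Computing edit distance: "bbbaff" -> "aac"
DP table:
           a    a    c
      0    1    2    3
  b   1    1    2    3
  b   2    2    2    3
  b   3    3    3    3
  a   4    3    3    4
  f   5    4    4    4
  f   6    5    5    5
Edit distance = dp[6][3] = 5

5


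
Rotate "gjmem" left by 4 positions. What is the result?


Input: "gjmem", rotate left by 4
First 4 characters: "gjme"
Remaining characters: "m"
Concatenate remaining + first: "m" + "gjme" = "mgjme"

mgjme


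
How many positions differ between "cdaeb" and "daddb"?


Comparing "cdaeb" and "daddb" position by position:
  Position 0: 'c' vs 'd' => DIFFER
  Position 1: 'd' vs 'a' => DIFFER
  Position 2: 'a' vs 'd' => DIFFER
  Position 3: 'e' vs 'd' => DIFFER
  Position 4: 'b' vs 'b' => same
Positions that differ: 4

4


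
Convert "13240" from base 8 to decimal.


Input: "13240" in base 8
Positional expansion:
  Digit '1' (value 1) x 8^4 = 4096
  Digit '3' (value 3) x 8^3 = 1536
  Digit '2' (value 2) x 8^2 = 128
  Digit '4' (value 4) x 8^1 = 32
  Digit '0' (value 0) x 8^0 = 0
Sum = 5792

5792


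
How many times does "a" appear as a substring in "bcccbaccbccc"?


Searching for "a" in "bcccbaccbccc"
Scanning each position:
  Position 0: "b" => no
  Position 1: "c" => no
  Position 2: "c" => no
  Position 3: "c" => no
  Position 4: "b" => no
  Position 5: "a" => MATCH
  Position 6: "c" => no
  Position 7: "c" => no
  Position 8: "b" => no
  Position 9: "c" => no
  Position 10: "c" => no
  Position 11: "c" => no
Total occurrences: 1

1


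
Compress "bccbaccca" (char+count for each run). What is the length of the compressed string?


Input: bccbaccca
Runs:
  'b' x 1 => "b1"
  'c' x 2 => "c2"
  'b' x 1 => "b1"
  'a' x 1 => "a1"
  'c' x 3 => "c3"
  'a' x 1 => "a1"
Compressed: "b1c2b1a1c3a1"
Compressed length: 12

12


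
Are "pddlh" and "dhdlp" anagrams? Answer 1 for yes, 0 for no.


Strings: "pddlh", "dhdlp"
Sorted first:  ddhlp
Sorted second: ddhlp
Sorted forms match => anagrams

1


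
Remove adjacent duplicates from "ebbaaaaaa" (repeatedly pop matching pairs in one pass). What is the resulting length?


Input: ebbaaaaaa
Stack-based adjacent duplicate removal:
  Read 'e': push. Stack: e
  Read 'b': push. Stack: eb
  Read 'b': matches stack top 'b' => pop. Stack: e
  Read 'a': push. Stack: ea
  Read 'a': matches stack top 'a' => pop. Stack: e
  Read 'a': push. Stack: ea
  Read 'a': matches stack top 'a' => pop. Stack: e
  Read 'a': push. Stack: ea
  Read 'a': matches stack top 'a' => pop. Stack: e
Final stack: "e" (length 1)

1


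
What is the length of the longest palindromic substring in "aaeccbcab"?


Input: "aaeccbcab"
Checking substrings for palindromes:
  [4:7] "cbc" (len 3) => palindrome
  [0:2] "aa" (len 2) => palindrome
  [3:5] "cc" (len 2) => palindrome
Longest palindromic substring: "cbc" with length 3

3


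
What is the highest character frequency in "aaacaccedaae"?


Input: aaacaccedaae
Character counts:
  'a': 6
  'c': 3
  'd': 1
  'e': 2
Maximum frequency: 6

6


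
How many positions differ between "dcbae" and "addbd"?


Comparing "dcbae" and "addbd" position by position:
  Position 0: 'd' vs 'a' => DIFFER
  Position 1: 'c' vs 'd' => DIFFER
  Position 2: 'b' vs 'd' => DIFFER
  Position 3: 'a' vs 'b' => DIFFER
  Position 4: 'e' vs 'd' => DIFFER
Positions that differ: 5

5


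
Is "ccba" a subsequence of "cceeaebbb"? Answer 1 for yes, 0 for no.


Check if "ccba" is a subsequence of "cceeaebbb"
Greedy scan:
  Position 0 ('c'): matches sub[0] = 'c'
  Position 1 ('c'): matches sub[1] = 'c'
  Position 2 ('e'): no match needed
  Position 3 ('e'): no match needed
  Position 4 ('a'): no match needed
  Position 5 ('e'): no match needed
  Position 6 ('b'): matches sub[2] = 'b'
  Position 7 ('b'): no match needed
  Position 8 ('b'): no match needed
Only matched 3/4 characters => not a subsequence

0


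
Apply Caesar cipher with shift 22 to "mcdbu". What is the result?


Caesar cipher: shift "mcdbu" by 22
  'm' (pos 12) + 22 = pos 8 = 'i'
  'c' (pos 2) + 22 = pos 24 = 'y'
  'd' (pos 3) + 22 = pos 25 = 'z'
  'b' (pos 1) + 22 = pos 23 = 'x'
  'u' (pos 20) + 22 = pos 16 = 'q'
Result: iyzxq

iyzxq


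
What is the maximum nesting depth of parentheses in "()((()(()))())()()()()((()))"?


Input: "()((()(()))())()()()()((()))"
Tracking depth:
  Position 0 '(': depth becomes 1
  Position 1 ')': depth becomes 0
  Position 2 '(': depth becomes 1
  Position 3 '(': depth becomes 2
  Position 4 '(': depth becomes 3
  Position 5 ')': depth becomes 2
  Position 6 '(': depth becomes 3
  Position 7 '(': depth becomes 4
  Position 8 ')': depth becomes 3
  Position 9 ')': depth becomes 2
  Position 10 ')': depth becomes 1
  Position 11 '(': depth becomes 2
  Position 12 ')': depth becomes 1
  Position 13 ')': depth becomes 0
  Position 14 '(': depth becomes 1
  Position 15 ')': depth becomes 0
  Position 16 '(': depth becomes 1
  Position 17 ')': depth becomes 0
  Position 18 '(': depth becomes 1
  Position 19 ')': depth becomes 0
  Position 20 '(': depth becomes 1
  Position 21 ')': depth becomes 0
  Position 22 '(': depth becomes 1
  Position 23 '(': depth becomes 2
  Position 24 '(': depth becomes 3
  Position 25 ')': depth becomes 2
  Position 26 ')': depth becomes 1
  Position 27 ')': depth becomes 0
Maximum depth reached: 4

4


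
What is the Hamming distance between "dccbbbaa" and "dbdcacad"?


Comparing "dccbbbaa" and "dbdcacad" position by position:
  Position 0: 'd' vs 'd' => same
  Position 1: 'c' vs 'b' => differ
  Position 2: 'c' vs 'd' => differ
  Position 3: 'b' vs 'c' => differ
  Position 4: 'b' vs 'a' => differ
  Position 5: 'b' vs 'c' => differ
  Position 6: 'a' vs 'a' => same
  Position 7: 'a' vs 'd' => differ
Total differences (Hamming distance): 6

6


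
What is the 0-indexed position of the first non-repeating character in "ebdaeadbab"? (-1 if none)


Input: ebdaeadbab
Character frequencies:
  'a': 3
  'b': 3
  'd': 2
  'e': 2
Scanning left to right for freq == 1:
  Position 0 ('e'): freq=2, skip
  Position 1 ('b'): freq=3, skip
  Position 2 ('d'): freq=2, skip
  Position 3 ('a'): freq=3, skip
  Position 4 ('e'): freq=2, skip
  Position 5 ('a'): freq=3, skip
  Position 6 ('d'): freq=2, skip
  Position 7 ('b'): freq=3, skip
  Position 8 ('a'): freq=3, skip
  Position 9 ('b'): freq=3, skip
  No unique character found => answer = -1

-1


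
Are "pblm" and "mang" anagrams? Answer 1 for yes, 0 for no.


Strings: "pblm", "mang"
Sorted first:  blmp
Sorted second: agmn
Differ at position 0: 'b' vs 'a' => not anagrams

0


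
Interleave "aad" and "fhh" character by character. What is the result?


Interleaving "aad" and "fhh":
  Position 0: 'a' from first, 'f' from second => "af"
  Position 1: 'a' from first, 'h' from second => "ah"
  Position 2: 'd' from first, 'h' from second => "dh"
Result: afahdh

afahdh


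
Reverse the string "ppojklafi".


Input: ppojklafi
Reading characters right to left:
  Position 8: 'i'
  Position 7: 'f'
  Position 6: 'a'
  Position 5: 'l'
  Position 4: 'k'
  Position 3: 'j'
  Position 2: 'o'
  Position 1: 'p'
  Position 0: 'p'
Reversed: ifalkjopp

ifalkjopp


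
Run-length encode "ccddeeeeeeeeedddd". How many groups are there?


Input: ccddeeeeeeeeedddd
Scanning for consecutive runs:
  Group 1: 'c' x 2 (positions 0-1)
  Group 2: 'd' x 2 (positions 2-3)
  Group 3: 'e' x 9 (positions 4-12)
  Group 4: 'd' x 4 (positions 13-16)
Total groups: 4

4


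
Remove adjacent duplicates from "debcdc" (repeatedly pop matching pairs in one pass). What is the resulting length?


Input: debcdc
Stack-based adjacent duplicate removal:
  Read 'd': push. Stack: d
  Read 'e': push. Stack: de
  Read 'b': push. Stack: deb
  Read 'c': push. Stack: debc
  Read 'd': push. Stack: debcd
  Read 'c': push. Stack: debcdc
Final stack: "debcdc" (length 6)

6


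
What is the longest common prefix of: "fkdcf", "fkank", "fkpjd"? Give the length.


Words: fkdcf, fkank, fkpjd
  Position 0: all 'f' => match
  Position 1: all 'k' => match
  Position 2: ('d', 'a', 'p') => mismatch, stop
LCP = "fk" (length 2)

2


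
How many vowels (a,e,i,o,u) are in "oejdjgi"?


Input: oejdjgi
Checking each character:
  'o' at position 0: vowel (running total: 1)
  'e' at position 1: vowel (running total: 2)
  'j' at position 2: consonant
  'd' at position 3: consonant
  'j' at position 4: consonant
  'g' at position 5: consonant
  'i' at position 6: vowel (running total: 3)
Total vowels: 3

3


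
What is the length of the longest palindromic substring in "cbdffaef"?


Input: "cbdffaef"
Checking substrings for palindromes:
  [3:5] "ff" (len 2) => palindrome
Longest palindromic substring: "ff" with length 2

2


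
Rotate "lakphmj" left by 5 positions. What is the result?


Input: "lakphmj", rotate left by 5
First 5 characters: "lakph"
Remaining characters: "mj"
Concatenate remaining + first: "mj" + "lakph" = "mjlakph"

mjlakph


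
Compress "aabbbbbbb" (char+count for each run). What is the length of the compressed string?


Input: aabbbbbbb
Runs:
  'a' x 2 => "a2"
  'b' x 7 => "b7"
Compressed: "a2b7"
Compressed length: 4

4


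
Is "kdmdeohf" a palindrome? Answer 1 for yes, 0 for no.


Input: kdmdeohf
Reversed: fhoedmdk
  Compare pos 0 ('k') with pos 7 ('f'): MISMATCH
  Compare pos 1 ('d') with pos 6 ('h'): MISMATCH
  Compare pos 2 ('m') with pos 5 ('o'): MISMATCH
  Compare pos 3 ('d') with pos 4 ('e'): MISMATCH
Result: not a palindrome

0


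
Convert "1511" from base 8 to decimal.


Input: "1511" in base 8
Positional expansion:
  Digit '1' (value 1) x 8^3 = 512
  Digit '5' (value 5) x 8^2 = 320
  Digit '1' (value 1) x 8^1 = 8
  Digit '1' (value 1) x 8^0 = 1
Sum = 841

841


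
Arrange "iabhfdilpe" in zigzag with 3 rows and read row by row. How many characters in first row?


Zigzag "iabhfdilpe" into 3 rows:
Placing characters:
  'i' => row 0
  'a' => row 1
  'b' => row 2
  'h' => row 1
  'f' => row 0
  'd' => row 1
  'i' => row 2
  'l' => row 1
  'p' => row 0
  'e' => row 1
Rows:
  Row 0: "ifp"
  Row 1: "ahdle"
  Row 2: "bi"
First row length: 3

3


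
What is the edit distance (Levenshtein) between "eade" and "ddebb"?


Computing edit distance: "eade" -> "ddebb"
DP table:
           d    d    e    b    b
      0    1    2    3    4    5
  e   1    1    2    2    3    4
  a   2    2    2    3    3    4
  d   3    2    2    3    4    4
  e   4    3    3    2    3    4
Edit distance = dp[4][5] = 4

4


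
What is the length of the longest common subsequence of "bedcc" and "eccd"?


LCS of "bedcc" and "eccd"
DP table:
           e    c    c    d
      0    0    0    0    0
  b   0    0    0    0    0
  e   0    1    1    1    1
  d   0    1    1    1    2
  c   0    1    2    2    2
  c   0    1    2    3    3
LCS length = dp[5][4] = 3

3


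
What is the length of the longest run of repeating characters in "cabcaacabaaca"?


Input: "cabcaacabaaca"
Scanning for longest run:
  Position 1 ('a'): new char, reset run to 1
  Position 2 ('b'): new char, reset run to 1
  Position 3 ('c'): new char, reset run to 1
  Position 4 ('a'): new char, reset run to 1
  Position 5 ('a'): continues run of 'a', length=2
  Position 6 ('c'): new char, reset run to 1
  Position 7 ('a'): new char, reset run to 1
  Position 8 ('b'): new char, reset run to 1
  Position 9 ('a'): new char, reset run to 1
  Position 10 ('a'): continues run of 'a', length=2
  Position 11 ('c'): new char, reset run to 1
  Position 12 ('a'): new char, reset run to 1
Longest run: 'a' with length 2

2


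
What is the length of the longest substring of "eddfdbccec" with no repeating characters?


Input: "eddfdbccec"
Sliding window (track last position of each char):
  Position 0 ('e'): window [0,0] length 1 -- new best
  Position 1 ('d'): window [0,1] length 2 -- new best
  Position 2 ('d'): repeat (last at 1), move window start to 2
  Position 2 ('d'): window [2,2] length 1
  Position 3 ('f'): window [2,3] length 2
  Position 4 ('d'): repeat (last at 2), move window start to 3
  Position 4 ('d'): window [3,4] length 2
  Position 5 ('b'): window [3,5] length 3 -- new best
  Position 6 ('c'): window [3,6] length 4 -- new best
  Position 7 ('c'): repeat (last at 6), move window start to 7
  Position 7 ('c'): window [7,7] length 1
  Position 8 ('e'): window [7,8] length 2
  Position 9 ('c'): repeat (last at 7), move window start to 8
  Position 9 ('c'): window [8,9] length 2
Longest substring with no repeats: "fdbc" with length 4

4


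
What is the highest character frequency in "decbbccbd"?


Input: decbbccbd
Character counts:
  'b': 3
  'c': 3
  'd': 2
  'e': 1
Maximum frequency: 3

3


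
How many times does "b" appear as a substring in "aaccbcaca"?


Searching for "b" in "aaccbcaca"
Scanning each position:
  Position 0: "a" => no
  Position 1: "a" => no
  Position 2: "c" => no
  Position 3: "c" => no
  Position 4: "b" => MATCH
  Position 5: "c" => no
  Position 6: "a" => no
  Position 7: "c" => no
  Position 8: "a" => no
Total occurrences: 1

1


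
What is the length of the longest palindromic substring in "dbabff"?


Input: "dbabff"
Checking substrings for palindromes:
  [1:4] "bab" (len 3) => palindrome
  [4:6] "ff" (len 2) => palindrome
Longest palindromic substring: "bab" with length 3

3


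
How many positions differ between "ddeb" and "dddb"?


Comparing "ddeb" and "dddb" position by position:
  Position 0: 'd' vs 'd' => same
  Position 1: 'd' vs 'd' => same
  Position 2: 'e' vs 'd' => DIFFER
  Position 3: 'b' vs 'b' => same
Positions that differ: 1

1


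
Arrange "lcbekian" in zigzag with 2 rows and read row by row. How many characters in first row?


Zigzag "lcbekian" into 2 rows:
Placing characters:
  'l' => row 0
  'c' => row 1
  'b' => row 0
  'e' => row 1
  'k' => row 0
  'i' => row 1
  'a' => row 0
  'n' => row 1
Rows:
  Row 0: "lbka"
  Row 1: "cein"
First row length: 4

4


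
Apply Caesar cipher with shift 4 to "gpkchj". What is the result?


Caesar cipher: shift "gpkchj" by 4
  'g' (pos 6) + 4 = pos 10 = 'k'
  'p' (pos 15) + 4 = pos 19 = 't'
  'k' (pos 10) + 4 = pos 14 = 'o'
  'c' (pos 2) + 4 = pos 6 = 'g'
  'h' (pos 7) + 4 = pos 11 = 'l'
  'j' (pos 9) + 4 = pos 13 = 'n'
Result: ktogln

ktogln


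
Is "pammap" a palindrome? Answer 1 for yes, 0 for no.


Input: pammap
Reversed: pammap
  Compare pos 0 ('p') with pos 5 ('p'): match
  Compare pos 1 ('a') with pos 4 ('a'): match
  Compare pos 2 ('m') with pos 3 ('m'): match
Result: palindrome

1


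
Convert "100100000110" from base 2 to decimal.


Input: "100100000110" in base 2
Positional expansion:
  Digit '1' (value 1) x 2^11 = 2048
  Digit '0' (value 0) x 2^10 = 0
  Digit '0' (value 0) x 2^9 = 0
  Digit '1' (value 1) x 2^8 = 256
  Digit '0' (value 0) x 2^7 = 0
  Digit '0' (value 0) x 2^6 = 0
  Digit '0' (value 0) x 2^5 = 0
  Digit '0' (value 0) x 2^4 = 0
  Digit '0' (value 0) x 2^3 = 0
  Digit '1' (value 1) x 2^2 = 4
  Digit '1' (value 1) x 2^1 = 2
  Digit '0' (value 0) x 2^0 = 0
Sum = 2310

2310


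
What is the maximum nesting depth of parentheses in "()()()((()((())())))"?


Input: "()()()((()((())())))"
Tracking depth:
  Position 0 '(': depth becomes 1
  Position 1 ')': depth becomes 0
  Position 2 '(': depth becomes 1
  Position 3 ')': depth becomes 0
  Position 4 '(': depth becomes 1
  Position 5 ')': depth becomes 0
  Position 6 '(': depth becomes 1
  Position 7 '(': depth becomes 2
  Position 8 '(': depth becomes 3
  Position 9 ')': depth becomes 2
  Position 10 '(': depth becomes 3
  Position 11 '(': depth becomes 4
  Position 12 '(': depth becomes 5
  Position 13 ')': depth becomes 4
  Position 14 ')': depth becomes 3
  Position 15 '(': depth becomes 4
  Position 16 ')': depth becomes 3
  Position 17 ')': depth becomes 2
  Position 18 ')': depth becomes 1
  Position 19 ')': depth becomes 0
Maximum depth reached: 5

5


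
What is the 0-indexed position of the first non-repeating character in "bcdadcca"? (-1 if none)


Input: bcdadcca
Character frequencies:
  'a': 2
  'b': 1
  'c': 3
  'd': 2
Scanning left to right for freq == 1:
  Position 0 ('b'): unique! => answer = 0

0


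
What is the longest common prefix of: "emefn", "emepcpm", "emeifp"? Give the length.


Words: emefn, emepcpm, emeifp
  Position 0: all 'e' => match
  Position 1: all 'm' => match
  Position 2: all 'e' => match
  Position 3: ('f', 'p', 'i') => mismatch, stop
LCP = "eme" (length 3)

3


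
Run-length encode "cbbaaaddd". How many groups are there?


Input: cbbaaaddd
Scanning for consecutive runs:
  Group 1: 'c' x 1 (positions 0-0)
  Group 2: 'b' x 2 (positions 1-2)
  Group 3: 'a' x 3 (positions 3-5)
  Group 4: 'd' x 3 (positions 6-8)
Total groups: 4

4


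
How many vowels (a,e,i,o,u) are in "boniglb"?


Input: boniglb
Checking each character:
  'b' at position 0: consonant
  'o' at position 1: vowel (running total: 1)
  'n' at position 2: consonant
  'i' at position 3: vowel (running total: 2)
  'g' at position 4: consonant
  'l' at position 5: consonant
  'b' at position 6: consonant
Total vowels: 2

2


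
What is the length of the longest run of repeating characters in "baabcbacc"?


Input: "baabcbacc"
Scanning for longest run:
  Position 1 ('a'): new char, reset run to 1
  Position 2 ('a'): continues run of 'a', length=2
  Position 3 ('b'): new char, reset run to 1
  Position 4 ('c'): new char, reset run to 1
  Position 5 ('b'): new char, reset run to 1
  Position 6 ('a'): new char, reset run to 1
  Position 7 ('c'): new char, reset run to 1
  Position 8 ('c'): continues run of 'c', length=2
Longest run: 'a' with length 2

2


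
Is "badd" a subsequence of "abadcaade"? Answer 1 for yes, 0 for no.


Check if "badd" is a subsequence of "abadcaade"
Greedy scan:
  Position 0 ('a'): no match needed
  Position 1 ('b'): matches sub[0] = 'b'
  Position 2 ('a'): matches sub[1] = 'a'
  Position 3 ('d'): matches sub[2] = 'd'
  Position 4 ('c'): no match needed
  Position 5 ('a'): no match needed
  Position 6 ('a'): no match needed
  Position 7 ('d'): matches sub[3] = 'd'
  Position 8 ('e'): no match needed
All 4 characters matched => is a subsequence

1


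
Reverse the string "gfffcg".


Input: gfffcg
Reading characters right to left:
  Position 5: 'g'
  Position 4: 'c'
  Position 3: 'f'
  Position 2: 'f'
  Position 1: 'f'
  Position 0: 'g'
Reversed: gcfffg

gcfffg


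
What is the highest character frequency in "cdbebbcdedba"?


Input: cdbebbcdedba
Character counts:
  'a': 1
  'b': 4
  'c': 2
  'd': 3
  'e': 2
Maximum frequency: 4

4


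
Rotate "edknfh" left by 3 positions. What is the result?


Input: "edknfh", rotate left by 3
First 3 characters: "edk"
Remaining characters: "nfh"
Concatenate remaining + first: "nfh" + "edk" = "nfhedk"

nfhedk


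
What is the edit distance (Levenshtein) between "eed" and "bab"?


Computing edit distance: "eed" -> "bab"
DP table:
           b    a    b
      0    1    2    3
  e   1    1    2    3
  e   2    2    2    3
  d   3    3    3    3
Edit distance = dp[3][3] = 3

3


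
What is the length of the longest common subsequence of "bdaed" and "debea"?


LCS of "bdaed" and "debea"
DP table:
           d    e    b    e    a
      0    0    0    0    0    0
  b   0    0    0    1    1    1
  d   0    1    1    1    1    1
  a   0    1    1    1    1    2
  e   0    1    2    2    2    2
  d   0    1    2    2    2    2
LCS length = dp[5][5] = 2

2


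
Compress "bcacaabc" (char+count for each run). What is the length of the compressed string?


Input: bcacaabc
Runs:
  'b' x 1 => "b1"
  'c' x 1 => "c1"
  'a' x 1 => "a1"
  'c' x 1 => "c1"
  'a' x 2 => "a2"
  'b' x 1 => "b1"
  'c' x 1 => "c1"
Compressed: "b1c1a1c1a2b1c1"
Compressed length: 14

14
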